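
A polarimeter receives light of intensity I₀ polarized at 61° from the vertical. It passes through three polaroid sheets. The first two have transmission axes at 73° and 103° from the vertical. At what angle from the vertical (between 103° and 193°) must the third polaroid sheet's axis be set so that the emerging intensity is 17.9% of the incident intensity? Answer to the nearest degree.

I₁ = I₀ cos²(73° − 61°) = I₀ cos²(12°) = 0.9568 I₀.
I₂ = I₁ cos²(103° − 73°) = 0.9568 I₀ · cos²(30°) = 0.7176 I₀.
Need I₃/I₀ = 0.179, so cos²(θ − 103°) = 0.179 / 0.7176 = 0.2494.
θ − 103° = arccos(√0.2494) = 60.0°, giving θ ≈ 103 + 60.0 = 163.0°.

θ ≈ 163°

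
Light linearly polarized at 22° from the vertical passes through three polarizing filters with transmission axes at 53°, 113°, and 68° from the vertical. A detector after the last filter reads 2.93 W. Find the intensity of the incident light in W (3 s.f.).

By Malus's law, I₁ = I₀ cos²(53° − 22°) = I₀ cos²(31°) = 0.7347 I₀.
I₂ = I₁ cos²(113° − 53°) = 0.7347 I₀ · cos²(60°) = 0.1837 I₀.
I₃ = I₂ cos²(68° − 113°) = 0.1837 I₀ · cos²(45°) = 0.09184 I₀.
So 2.93 W = 0.09184 I₀, giving I₀ = 2.93/0.09184 = 31.9 W.

I₀ ≈ 31.9 W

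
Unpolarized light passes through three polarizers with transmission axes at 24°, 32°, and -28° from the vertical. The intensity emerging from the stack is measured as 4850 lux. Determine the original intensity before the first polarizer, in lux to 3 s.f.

Unpolarized light through the first polarizer → I₁ = ½ I₀, now polarized at 24°.
I₂ = I₁ cos²(32° − 24°) = 0.5 I₀ · cos²(8°) = 0.4903 I₀.
I₃ = I₂ cos²(-28° − 32°) = 0.4903 I₀ · cos²(60°) = 0.1226 I₀.
So 4850 lux = 0.1226 I₀, giving I₀ = 4850/0.1226 = 3.957e+04 lux.

I₀ ≈ 3.96e4 lux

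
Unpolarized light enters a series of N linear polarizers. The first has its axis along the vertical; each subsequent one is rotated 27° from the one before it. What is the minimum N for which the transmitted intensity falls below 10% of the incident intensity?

First polarizer halves the unpolarized light: factor 1/2.
Each further stage multiplies by cos²(27°) = 0.7939.
After N polarizers: T = 0.5·0.7939^(N−1). Require T < 0.10 ⇒ N−1 > ln(0.10/0.5)/ln(0.7939) = 6.97, so N−1 ≥ 7 and N = 8.
Check: N=8 gives T = 0.09938 < 0.10; N=7 gives T = 0.1252.

N = 8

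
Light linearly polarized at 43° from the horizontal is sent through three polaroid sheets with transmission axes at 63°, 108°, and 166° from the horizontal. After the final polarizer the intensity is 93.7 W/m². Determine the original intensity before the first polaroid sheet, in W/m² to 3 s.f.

I₀ ≈ 756 W/m²

By Malus's law, I₁ = I₀ cos²(63° − 43°) = I₀ cos²(20°) = 0.883 I₀.
I₂ = I₁ cos²(108° − 63°) = 0.883 I₀ · cos²(45°) = 0.4415 I₀.
I₃ = I₂ cos²(166° − 108°) = 0.4415 I₀ · cos²(58°) = 0.124 I₀.
So 93.7 W/m² = 0.124 I₀, giving I₀ = 93.7/0.124 = 755.8 W/m².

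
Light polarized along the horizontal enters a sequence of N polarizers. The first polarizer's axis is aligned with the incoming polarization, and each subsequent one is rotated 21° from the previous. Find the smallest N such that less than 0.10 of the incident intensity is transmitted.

N = 18

First polarizer is aligned with the polarization: full transmission.
Each further stage multiplies by cos²(21°) = 0.8716.
After N polarizers: T = 0.8716^(N−1). Require T < 0.10 ⇒ N−1 > ln(0.10)/ln(0.8716) = 16.75, so N−1 ≥ 17 and N = 18.
Check: N=18 gives T = 0.09664 < 0.10; N=17 gives T = 0.1109.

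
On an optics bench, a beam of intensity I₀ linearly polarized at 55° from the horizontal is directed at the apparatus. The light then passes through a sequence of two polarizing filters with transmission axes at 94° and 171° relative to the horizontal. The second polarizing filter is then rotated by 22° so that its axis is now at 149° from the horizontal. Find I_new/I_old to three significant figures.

Before rotation:
I₁ = I₀ cos²(94° − 55°) = I₀ cos²(39°) = 0.604 I₀.
I₂ = I₁ cos²(171° − 94°) = 0.604 I₀ · cos²(77°) = 0.03056 I₀.
After rotation:
I₁ = I₀ cos²(94° − 55°) = I₀ cos²(39°) = 0.604 I₀.
I₂ = I₁ cos²(149° − 94°) = 0.604 I₀ · cos²(55°) = 0.1987 I₀.
Ratio = 0.1987 / 0.03056 = 6.501.

I_new/I_old ≈ 6.50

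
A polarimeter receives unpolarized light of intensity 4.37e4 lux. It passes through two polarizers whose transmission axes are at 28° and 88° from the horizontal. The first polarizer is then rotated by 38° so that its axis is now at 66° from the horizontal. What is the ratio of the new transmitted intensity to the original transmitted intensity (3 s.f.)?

I_new/I_old ≈ 3.44

Before rotation:
Unpolarized light through the first polarizer → I₁ = ½ I₀, now polarized at 28°.
I₂ = I₁ cos²(88° − 28°) = 0.5 I₀ · cos²(60°) = 0.125 I₀.
After rotation:
Unpolarized light through the first polarizer → I₁ = ½ I₀, now polarized at 66°.
I₂ = I₁ cos²(88° − 66°) = 0.5 I₀ · cos²(22°) = 0.4298 I₀.
Ratio = 0.4298 / 0.125 = 3.439.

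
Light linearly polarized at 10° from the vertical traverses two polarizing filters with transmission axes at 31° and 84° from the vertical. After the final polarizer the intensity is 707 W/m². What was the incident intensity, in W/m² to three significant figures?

I₀ ≈ 2240 W/m²

I₁ = I₀ cos²(31° − 10°) = I₀ cos²(21°) = 0.8716 I₀.
I₂ = I₁ cos²(84° − 31°) = 0.8716 I₀ · cos²(53°) = 0.3157 I₀.
So 707 W/m² = 0.3157 I₀, giving I₀ = 707/0.3157 = 2240 W/m².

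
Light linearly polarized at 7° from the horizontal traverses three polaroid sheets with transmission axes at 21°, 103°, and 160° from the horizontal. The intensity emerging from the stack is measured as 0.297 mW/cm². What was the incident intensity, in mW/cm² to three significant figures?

I₁ = I₀ cos²(21° − 7°) = I₀ cos²(14°) = 0.9415 I₀.
I₂ = I₁ cos²(103° − 21°) = 0.9415 I₀ · cos²(82°) = 0.01824 I₀.
I₃ = I₂ cos²(160° − 103°) = 0.01824 I₀ · cos²(57°) = 0.005409 I₀.
So 0.297 mW/cm² = 0.005409 I₀, giving I₀ = 0.297/0.005409 = 54.91 mW/cm².

I₀ ≈ 54.9 mW/cm²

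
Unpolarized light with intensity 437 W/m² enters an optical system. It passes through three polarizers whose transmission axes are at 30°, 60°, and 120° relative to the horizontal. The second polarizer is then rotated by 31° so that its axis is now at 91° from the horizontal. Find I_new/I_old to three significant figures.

Before rotation:
Unpolarized light through the first polarizer → I₁ = ½ I₀, now polarized at 30°.
I₂ = I₁ cos²(60° − 30°) = 0.5 I₀ · cos²(30°) = 0.375 I₀.
I₃ = I₂ cos²(120° − 60°) = 0.375 I₀ · cos²(60°) = 0.09375 I₀.
After rotation:
Unpolarized light through the first polarizer → I₁ = ½ I₀, now polarized at 30°.
I₂ = I₁ cos²(91° − 30°) = 0.5 I₀ · cos²(61°) = 0.1175 I₀.
I₃ = I₂ cos²(120° − 91°) = 0.1175 I₀ · cos²(29°) = 0.0899 I₀.
Ratio = 0.0899 / 0.09375 = 0.9589.

I_new/I_old ≈ 0.959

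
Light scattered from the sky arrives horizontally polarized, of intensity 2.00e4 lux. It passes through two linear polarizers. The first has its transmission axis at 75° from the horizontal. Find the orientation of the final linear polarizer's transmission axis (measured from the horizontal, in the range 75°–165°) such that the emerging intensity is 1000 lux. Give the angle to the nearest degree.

By Malus's law, I₁ = I₀ cos²(75° − 0°) = I₀ cos²(75°) = 0.06699 I₀.
Target fraction: 1000 / 2.00e4 lux = 0.05 of I₀.
Need I₂/I₀ = 0.05, so cos²(θ − 75°) = 0.05 / 0.06699 = 0.7464.
θ − 75° = arccos(√0.7464) = 30.2°, giving θ ≈ 75 + 30.2 = 105.2°.

θ ≈ 105°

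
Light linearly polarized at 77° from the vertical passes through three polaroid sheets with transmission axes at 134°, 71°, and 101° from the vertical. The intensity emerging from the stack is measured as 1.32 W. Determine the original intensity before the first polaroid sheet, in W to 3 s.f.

I₁ = I₀ cos²(134° − 77°) = I₀ cos²(57°) = 0.2966 I₀.
I₂ = I₁ cos²(71° − 134°) = 0.2966 I₀ · cos²(63°) = 0.06114 I₀.
I₃ = I₂ cos²(101° − 71°) = 0.06114 I₀ · cos²(30°) = 0.04585 I₀.
So 1.32 W = 0.04585 I₀, giving I₀ = 1.32/0.04585 = 28.79 W.

I₀ ≈ 28.8 W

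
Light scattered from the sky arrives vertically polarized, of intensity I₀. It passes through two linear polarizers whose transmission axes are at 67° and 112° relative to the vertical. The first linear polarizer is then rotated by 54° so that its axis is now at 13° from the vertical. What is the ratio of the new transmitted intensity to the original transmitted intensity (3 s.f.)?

I_new/I_old ≈ 0.304

Before rotation:
I₁ = I₀ cos²(67° − 0°) = I₀ cos²(67°) = 0.1527 I₀.
I₂ = I₁ cos²(112° − 67°) = 0.1527 I₀ · cos²(45°) = 0.07634 I₀.
After rotation:
I₁ = I₀ cos²(13° − 0°) = I₀ cos²(13°) = 0.9494 I₀.
Angle between axes 1 and 2: 81°. I₂ = 0.9494 I₀ · cos²(81°) = 0.02323 I₀.
Ratio = 0.02323 / 0.07634 = 0.3044.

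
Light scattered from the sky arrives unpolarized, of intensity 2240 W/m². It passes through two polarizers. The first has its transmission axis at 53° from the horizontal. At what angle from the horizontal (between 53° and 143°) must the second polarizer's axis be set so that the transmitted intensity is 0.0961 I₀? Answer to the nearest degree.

θ ≈ 117°

Unpolarized light through the first polarizer → I₁ = ½ I₀, now polarized at 53°.
Need I₂/I₀ = 0.0961, so cos²(θ − 53°) = 0.0961 / 0.5 = 0.1922.
θ − 53° = arccos(√0.1922) = 64.0°, giving θ ≈ 53 + 64.0 = 117.0°.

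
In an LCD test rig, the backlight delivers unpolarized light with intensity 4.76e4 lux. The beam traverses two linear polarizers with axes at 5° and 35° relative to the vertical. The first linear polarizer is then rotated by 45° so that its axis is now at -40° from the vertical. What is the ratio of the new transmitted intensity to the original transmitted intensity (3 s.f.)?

I_new/I_old ≈ 0.0893

Before rotation:
Unpolarized light through the first polarizer → I₁ = ½ I₀, now polarized at 5°.
I₂ = I₁ cos²(35° − 5°) = 0.5 I₀ · cos²(30°) = 0.375 I₀.
After rotation:
Unpolarized light through the first polarizer → I₁ = ½ I₀, now polarized at -40°.
I₂ = I₁ cos²(35° + 40°) = 0.5 I₀ · cos²(75°) = 0.03349 I₀.
Ratio = 0.03349 / 0.375 = 0.08932.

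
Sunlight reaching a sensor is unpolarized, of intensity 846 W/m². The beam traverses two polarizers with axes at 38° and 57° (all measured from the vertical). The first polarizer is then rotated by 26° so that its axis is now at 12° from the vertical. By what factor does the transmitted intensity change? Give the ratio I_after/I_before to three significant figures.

Before rotation:
Unpolarized light through the first polarizer → I₁ = ½ I₀, now polarized at 38°.
I₂ = I₁ cos²(57° − 38°) = 0.5 I₀ · cos²(19°) = 0.447 I₀.
After rotation:
Unpolarized light through the first polarizer → I₁ = ½ I₀, now polarized at 12°.
I₂ = I₁ cos²(57° − 12°) = 0.5 I₀ · cos²(45°) = 0.25 I₀.
Ratio = 0.25 / 0.447 = 0.5593.

I_new/I_old ≈ 0.559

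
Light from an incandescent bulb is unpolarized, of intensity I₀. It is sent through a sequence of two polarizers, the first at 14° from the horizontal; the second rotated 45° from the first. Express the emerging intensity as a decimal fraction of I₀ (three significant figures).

≈ 0.250 I₀

Unpolarized light through the first polarizer → I₁ = ½ I₀, now polarized at 14°.
I₂ = I₁ cos²(45°) = 0.5 · 0.5 I₀ = 0.25 I₀.
Transmitted fraction = 0.25.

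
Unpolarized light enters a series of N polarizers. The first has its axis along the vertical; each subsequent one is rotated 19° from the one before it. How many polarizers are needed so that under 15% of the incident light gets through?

First polarizer halves the unpolarized light: factor 1/2.
Each further stage multiplies by cos²(19°) = 0.894.
After N polarizers: T = 0.5·0.894^(N−1). Require T < 0.15 ⇒ N−1 > ln(0.15/0.5)/ln(0.894) = 10.75, so N−1 ≥ 11 and N = 12.
Check: N=12 gives T = 0.1458 < 0.15; N=11 gives T = 0.1631.

N = 12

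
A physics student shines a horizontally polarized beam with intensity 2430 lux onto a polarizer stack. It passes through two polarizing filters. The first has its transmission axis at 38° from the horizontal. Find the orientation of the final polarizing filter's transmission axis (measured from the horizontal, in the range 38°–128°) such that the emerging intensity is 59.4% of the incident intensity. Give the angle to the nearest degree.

θ ≈ 50°

By Malus's law, I₁ = I₀ cos²(38° − 0°) = I₀ cos²(38°) = 0.621 I₀.
Need I₂/I₀ = 0.594, so cos²(θ − 38°) = 0.594 / 0.621 = 0.9566.
θ − 38° = arccos(√0.9566) = 12.0°, giving θ ≈ 38 + 12.0 = 50.0°.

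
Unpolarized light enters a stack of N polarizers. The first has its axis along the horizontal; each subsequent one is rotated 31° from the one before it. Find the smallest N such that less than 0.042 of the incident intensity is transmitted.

N = 10

First polarizer halves the unpolarized light: factor 1/2.
Each further stage multiplies by cos²(31°) = 0.7347.
After N polarizers: T = 0.5·0.7347^(N−1). Require T < 0.042 ⇒ N−1 > ln(0.042/0.5)/ln(0.7347) = 8.04, so N−1 ≥ 9 and N = 10.
Check: N=10 gives T = 0.0312 < 0.042; N=9 gives T = 0.04246.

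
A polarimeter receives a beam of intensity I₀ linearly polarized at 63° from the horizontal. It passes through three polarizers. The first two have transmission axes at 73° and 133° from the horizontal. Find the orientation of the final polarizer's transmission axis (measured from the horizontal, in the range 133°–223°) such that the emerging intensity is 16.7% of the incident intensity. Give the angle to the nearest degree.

By Malus's law, I₁ = I₀ cos²(73° − 63°) = I₀ cos²(10°) = 0.9698 I₀.
I₂ = I₁ cos²(133° − 73°) = 0.9698 I₀ · cos²(60°) = 0.2425 I₀.
Need I₃/I₀ = 0.167, so cos²(θ − 133°) = 0.167 / 0.2425 = 0.6888.
θ − 133° = arccos(√0.6888) = 33.9°, giving θ ≈ 133 + 33.9 = 166.9°.

θ ≈ 167°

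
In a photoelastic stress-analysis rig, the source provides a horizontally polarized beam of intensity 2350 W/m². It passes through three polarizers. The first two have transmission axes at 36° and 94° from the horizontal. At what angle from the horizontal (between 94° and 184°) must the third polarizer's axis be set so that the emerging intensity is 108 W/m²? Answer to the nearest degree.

θ ≈ 154°

By Malus's law, I₁ = I₀ cos²(36° − 0°) = I₀ cos²(36°) = 0.6545 I₀.
I₂ = I₁ cos²(94° − 36°) = 0.6545 I₀ · cos²(58°) = 0.1838 I₀.
Target fraction: 108 / 2350 W/m² = 0.04596 of I₀.
Need I₃/I₀ = 0.04596, so cos²(θ − 94°) = 0.04596 / 0.1838 = 0.25.
θ − 94° = arccos(√0.25) = 60.0°, giving θ ≈ 94 + 60.0 = 154.0°.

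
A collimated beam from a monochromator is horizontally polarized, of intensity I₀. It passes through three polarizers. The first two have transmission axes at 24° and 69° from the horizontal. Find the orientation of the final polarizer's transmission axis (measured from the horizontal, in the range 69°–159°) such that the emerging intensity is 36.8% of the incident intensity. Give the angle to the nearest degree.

θ ≈ 89°

By Malus's law, I₁ = I₀ cos²(24° − 0°) = I₀ cos²(24°) = 0.8346 I₀.
I₂ = I₁ cos²(69° − 24°) = 0.8346 I₀ · cos²(45°) = 0.4173 I₀.
Need I₃/I₀ = 0.368, so cos²(θ − 69°) = 0.368 / 0.4173 = 0.8819.
θ − 69° = arccos(√0.8819) = 20.1°, giving θ ≈ 69 + 20.1 = 89.1°.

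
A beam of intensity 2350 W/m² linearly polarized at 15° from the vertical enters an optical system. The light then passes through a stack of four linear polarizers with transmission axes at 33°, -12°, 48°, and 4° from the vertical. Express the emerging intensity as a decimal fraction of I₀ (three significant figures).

I₁ = 2350 W/m² · cos²(18°) = 2126 W/m².
I₂ = I₁ · cos²(45°) = 2126 · 0.5 = 1063 W/m².
I₃ = I₂ · cos²(60°) = 1063 · 0.25 = 265.7 W/m².
I₄ = I₃ · cos²(44°) = 265.7 · 0.5174 = 137.5 W/m².
Transmitted fraction = 0.0585.

I/I₀ ≈ 0.0585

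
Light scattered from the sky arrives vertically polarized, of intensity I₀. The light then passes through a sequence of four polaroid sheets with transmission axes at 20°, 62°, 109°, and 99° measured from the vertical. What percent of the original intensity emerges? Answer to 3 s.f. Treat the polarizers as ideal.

≈ 22.0%

I₁ = I₀ cos²(20° − 0°) = I₀ cos²(20°) = 0.883 I₀.
I₂ = I₁ cos²(62° − 20°) = 0.883 I₀ · cos²(42°) = 0.4877 I₀.
I₃ = I₂ cos²(109° − 62°) = 0.4877 I₀ · cos²(47°) = 0.2268 I₀.
I₄ = I₃ cos²(99° − 109°) = 0.2268 I₀ · cos²(10°) = 0.22 I₀.
That is 22% of the incident intensity.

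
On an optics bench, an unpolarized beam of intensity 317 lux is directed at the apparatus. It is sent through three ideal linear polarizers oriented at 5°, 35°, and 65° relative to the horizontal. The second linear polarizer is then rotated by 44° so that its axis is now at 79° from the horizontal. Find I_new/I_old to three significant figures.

I_new/I_old ≈ 0.127

Before rotation:
Unpolarized light through the first polarizer → I₁ = ½ I₀, now polarized at 5°.
I₂ = I₁ cos²(35° − 5°) = 0.5 I₀ · cos²(30°) = 0.375 I₀.
I₃ = I₂ cos²(65° − 35°) = 0.375 I₀ · cos²(30°) = 0.2813 I₀.
After rotation:
Unpolarized light through the first polarizer → I₁ = ½ I₀, now polarized at 5°.
I₂ = I₁ cos²(79° − 5°) = 0.5 I₀ · cos²(74°) = 0.03799 I₀.
I₃ = I₂ cos²(65° − 79°) = 0.03799 I₀ · cos²(14°) = 0.03576 I₀.
Ratio = 0.03576 / 0.2813 = 0.1272.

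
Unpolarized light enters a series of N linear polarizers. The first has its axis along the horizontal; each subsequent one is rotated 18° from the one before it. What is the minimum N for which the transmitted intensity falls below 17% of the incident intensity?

N = 12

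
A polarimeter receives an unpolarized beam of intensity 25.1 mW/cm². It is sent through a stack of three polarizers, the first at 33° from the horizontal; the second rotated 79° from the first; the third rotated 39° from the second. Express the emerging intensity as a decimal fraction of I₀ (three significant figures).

I/I₀ ≈ 0.0110

Unpolarized light through the first polarizer → I₁ = 25.1 mW/cm²/2 = 12.55 mW/cm², polarized at 33°.
I₂ = I₁ · cos²(79°) = 12.55 · 0.03641 = 0.4569 mW/cm².
I₃ = I₂ · cos²(39°) = 0.4569 · 0.604 = 0.276 mW/cm².
Transmitted fraction = 0.01099.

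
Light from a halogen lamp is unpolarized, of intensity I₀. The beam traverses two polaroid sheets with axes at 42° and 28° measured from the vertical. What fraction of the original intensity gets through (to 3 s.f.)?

Unpolarized light through the first polarizer → I₁ = ½ I₀, now polarized at 42°.
I₂ = I₁ cos²(28° − 42°) = 0.5 I₀ · cos²(14°) = 0.4707 I₀.
Transmitted fraction = 0.4707.

≈ 0.471 I₀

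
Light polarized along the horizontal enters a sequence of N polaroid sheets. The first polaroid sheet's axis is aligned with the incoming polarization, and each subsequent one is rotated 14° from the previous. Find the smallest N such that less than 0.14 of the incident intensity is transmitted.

First polarizer is aligned with the polarization: full transmission.
Each further stage multiplies by cos²(14°) = 0.9415.
After N polarizers: T = 0.9415^(N−1). Require T < 0.14 ⇒ N−1 > ln(0.14)/ln(0.9415) = 32.60, so N−1 ≥ 33 and N = 34.
Check: N=34 gives T = 0.1367 < 0.14; N=33 gives T = 0.1452.

N = 34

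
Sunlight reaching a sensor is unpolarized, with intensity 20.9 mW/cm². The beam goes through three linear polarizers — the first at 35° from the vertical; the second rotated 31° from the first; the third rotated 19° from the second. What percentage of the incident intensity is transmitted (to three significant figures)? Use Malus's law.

Unpolarized light through the first polarizer → I₁ = 20.9 mW/cm²/2 = 10.45 mW/cm², polarized at 35°.
I₂ = I₁ · cos²(31°) = 10.45 · 0.7347 = 7.678 mW/cm².
I₃ = I₂ · cos²(19°) = 7.678 · 0.894 = 6.864 mW/cm².
That is 32.84% of the incident intensity.

≈ 32.8%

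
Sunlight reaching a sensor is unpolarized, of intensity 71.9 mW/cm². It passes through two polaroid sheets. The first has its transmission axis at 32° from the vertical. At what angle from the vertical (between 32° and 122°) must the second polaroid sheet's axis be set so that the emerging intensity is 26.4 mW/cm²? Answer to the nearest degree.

θ ≈ 63°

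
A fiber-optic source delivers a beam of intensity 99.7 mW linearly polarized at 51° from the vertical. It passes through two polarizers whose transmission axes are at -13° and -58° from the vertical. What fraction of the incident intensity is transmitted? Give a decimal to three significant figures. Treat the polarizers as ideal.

I/I₀ ≈ 0.0961

By Malus's law, I₁ = 99.7 mW · cos²(64°) = 19.16 mW.
I₂ = I₁ · cos²(45°) = 19.16 · 0.5 = 9.58 mW.
Transmitted fraction = 0.09608.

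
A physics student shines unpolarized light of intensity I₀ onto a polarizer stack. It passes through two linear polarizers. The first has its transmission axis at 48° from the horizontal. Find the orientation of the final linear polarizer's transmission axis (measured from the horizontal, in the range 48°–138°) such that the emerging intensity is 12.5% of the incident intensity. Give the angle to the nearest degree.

Unpolarized light through the first polarizer → I₁ = ½ I₀, now polarized at 48°.
Need I₂/I₀ = 0.125, so cos²(θ − 48°) = 0.125 / 0.5 = 0.25.
θ − 48° = arccos(√0.25) = 60.0°, giving θ ≈ 48 + 60.0 = 108.0°.

θ ≈ 108°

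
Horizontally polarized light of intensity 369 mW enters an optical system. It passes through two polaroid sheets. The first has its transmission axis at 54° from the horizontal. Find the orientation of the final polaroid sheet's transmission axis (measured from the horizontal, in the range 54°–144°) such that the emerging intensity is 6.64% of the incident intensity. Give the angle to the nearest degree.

I₁ = I₀ cos²(54° − 0°) = I₀ cos²(54°) = 0.3455 I₀.
Need I₂/I₀ = 0.0664, so cos²(θ − 54°) = 0.0664 / 0.3455 = 0.1922.
θ − 54° = arccos(√0.1922) = 64.0°, giving θ ≈ 54 + 64.0 = 118.0°.

θ ≈ 118°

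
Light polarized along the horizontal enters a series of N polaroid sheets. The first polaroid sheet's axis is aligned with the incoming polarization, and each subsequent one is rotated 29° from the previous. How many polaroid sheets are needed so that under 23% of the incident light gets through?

First polarizer is aligned with the polarization: full transmission.
Each further stage multiplies by cos²(29°) = 0.765.
After N polarizers: T = 0.765^(N−1). Require T < 0.23 ⇒ N−1 > ln(0.23)/ln(0.765) = 5.49, so N−1 ≥ 6 and N = 7.
Check: N=7 gives T = 0.2004 < 0.23; N=6 gives T = 0.2619.

N = 7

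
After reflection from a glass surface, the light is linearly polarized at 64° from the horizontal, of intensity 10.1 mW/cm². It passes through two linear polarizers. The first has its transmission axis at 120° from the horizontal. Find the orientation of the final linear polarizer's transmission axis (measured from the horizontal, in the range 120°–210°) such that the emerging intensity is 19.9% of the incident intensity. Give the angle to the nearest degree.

θ ≈ 157°

I₁ = I₀ cos²(120° − 64°) = I₀ cos²(56°) = 0.3127 I₀.
Need I₂/I₀ = 0.199, so cos²(θ − 120°) = 0.199 / 0.3127 = 0.6364.
θ − 120° = arccos(√0.6364) = 37.1°, giving θ ≈ 120 + 37.1 = 157.1°.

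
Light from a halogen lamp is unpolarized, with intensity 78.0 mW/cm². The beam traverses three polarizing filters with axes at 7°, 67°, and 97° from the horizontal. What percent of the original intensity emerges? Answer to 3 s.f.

≈ 9.38%

Unpolarized light through the first polarizer → I₁ = 78.0 mW/cm²/2 = 39 mW/cm², polarized at 7°.
I₂ = I₁ · cos²(60°) = 39 · 0.25 = 9.75 mW/cm².
I₃ = I₂ · cos²(30°) = 9.75 · 0.75 = 7.313 mW/cm².
That is 9.375% of the incident intensity.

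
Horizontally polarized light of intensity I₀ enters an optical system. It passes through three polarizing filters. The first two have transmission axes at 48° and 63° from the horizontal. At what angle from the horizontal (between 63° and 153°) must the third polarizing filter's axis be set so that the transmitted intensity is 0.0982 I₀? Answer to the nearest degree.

I₁ = I₀ cos²(48° − 0°) = I₀ cos²(48°) = 0.4477 I₀.
I₂ = I₁ cos²(63° − 48°) = 0.4477 I₀ · cos²(15°) = 0.4177 I₀.
Need I₃/I₀ = 0.0982, so cos²(θ − 63°) = 0.0982 / 0.4177 = 0.2351.
θ − 63° = arccos(√0.2351) = 61.0°, giving θ ≈ 63 + 61.0 = 124.0°.

θ ≈ 124°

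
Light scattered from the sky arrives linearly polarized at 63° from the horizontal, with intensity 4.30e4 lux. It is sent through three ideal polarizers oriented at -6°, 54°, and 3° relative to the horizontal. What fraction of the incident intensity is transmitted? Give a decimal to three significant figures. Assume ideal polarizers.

I/I₀ ≈ 0.0127

I₁ = 4.30e4 lux · cos²(69°) = 5522 lux.
I₂ = I₁ · cos²(60°) = 5522 · 0.25 = 1381 lux.
I₃ = I₂ · cos²(51°) = 1381 · 0.396 = 546.8 lux.
Transmitted fraction = 0.01272.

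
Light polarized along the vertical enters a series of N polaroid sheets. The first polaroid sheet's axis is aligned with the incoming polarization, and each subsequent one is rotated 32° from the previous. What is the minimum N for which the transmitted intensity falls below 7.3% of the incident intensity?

N = 9

First polarizer is aligned with the polarization: full transmission.
Each further stage multiplies by cos²(32°) = 0.7192.
After N polarizers: T = 0.7192^(N−1). Require T < 0.073 ⇒ N−1 > ln(0.073)/ln(0.7192) = 7.94, so N−1 ≥ 8 and N = 9.
Check: N=9 gives T = 0.07157 < 0.073; N=8 gives T = 0.09951.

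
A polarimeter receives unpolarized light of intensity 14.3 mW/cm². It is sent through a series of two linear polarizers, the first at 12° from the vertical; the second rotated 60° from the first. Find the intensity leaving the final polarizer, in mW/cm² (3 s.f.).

Unpolarized light through the first polarizer → I₁ = 14.3 mW/cm²/2 = 7.15 mW/cm², polarized at 12°.
I₂ = I₁ · cos²(60°) = 7.15 · 0.25 = 1.788 mW/cm².

I ≈ 1.79 mW/cm²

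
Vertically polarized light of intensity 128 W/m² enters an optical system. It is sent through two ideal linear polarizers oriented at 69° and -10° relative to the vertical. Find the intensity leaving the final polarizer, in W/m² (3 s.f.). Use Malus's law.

I ≈ 0.599 W/m²

By Malus's law, I₁ = 128 W/m² · cos²(69°) = 16.44 W/m².
I₂ = I₁ · cos²(79°) = 16.44 · 0.03641 = 0.5985 W/m².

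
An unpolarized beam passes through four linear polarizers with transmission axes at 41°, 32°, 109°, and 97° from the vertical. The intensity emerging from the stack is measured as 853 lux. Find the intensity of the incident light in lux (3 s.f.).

I₀ ≈ 3.61e4 lux

Unpolarized light through the first polarizer → I₁ = ½ I₀, now polarized at 41°.
I₂ = I₁ cos²(32° − 41°) = 0.5 I₀ · cos²(9°) = 0.4878 I₀.
I₃ = I₂ cos²(109° − 32°) = 0.4878 I₀ · cos²(77°) = 0.02468 I₀.
I₄ = I₃ cos²(97° − 109°) = 0.02468 I₀ · cos²(12°) = 0.02362 I₀.
So 853 lux = 0.02362 I₀, giving I₀ = 853/0.02362 = 3.612e+04 lux.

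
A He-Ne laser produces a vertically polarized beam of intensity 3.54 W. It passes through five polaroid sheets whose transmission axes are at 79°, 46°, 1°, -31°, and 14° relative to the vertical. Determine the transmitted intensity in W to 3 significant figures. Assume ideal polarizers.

By Malus's law, I₁ = 3.54 W · cos²(79°) = 0.1289 W.
I₂ = I₁ · cos²(33°) = 0.1289 · 0.7034 = 0.09065 W.
I₃ = I₂ · cos²(45°) = 0.09065 · 0.5 = 0.04533 W.
I₄ = I₃ · cos²(32°) = 0.04533 · 0.7192 = 0.0326 W.
I₅ = I₄ · cos²(45°) = 0.0326 · 0.5 = 0.0163 W.

I ≈ 0.0163 W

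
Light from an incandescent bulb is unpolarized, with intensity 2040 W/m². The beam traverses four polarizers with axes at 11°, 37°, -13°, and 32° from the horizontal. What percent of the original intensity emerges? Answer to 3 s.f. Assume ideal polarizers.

≈ 8.34%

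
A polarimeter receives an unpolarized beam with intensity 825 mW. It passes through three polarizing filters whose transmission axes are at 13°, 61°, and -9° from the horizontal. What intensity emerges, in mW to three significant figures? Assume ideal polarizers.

Unpolarized light through the first polarizer → I₁ = 825 mW/2 = 412.5 mW, polarized at 13°.
I₂ = I₁ · cos²(48°) = 412.5 · 0.4477 = 184.7 mW.
I₃ = I₂ · cos²(70°) = 184.7 · 0.117 = 21.6 mW.

I ≈ 21.6 mW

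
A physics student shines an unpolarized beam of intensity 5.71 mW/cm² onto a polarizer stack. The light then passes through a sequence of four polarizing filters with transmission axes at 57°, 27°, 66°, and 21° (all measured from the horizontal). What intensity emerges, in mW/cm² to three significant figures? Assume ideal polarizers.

Unpolarized light through the first polarizer → I₁ = 5.71 mW/cm²/2 = 2.855 mW/cm², polarized at 57°.
I₂ = I₁ · cos²(30°) = 2.855 · 0.75 = 2.141 mW/cm².
I₃ = I₂ · cos²(39°) = 2.141 · 0.604 = 1.293 mW/cm².
I₄ = I₃ · cos²(45°) = 1.293 · 0.5 = 0.6466 mW/cm².

I ≈ 0.647 mW/cm²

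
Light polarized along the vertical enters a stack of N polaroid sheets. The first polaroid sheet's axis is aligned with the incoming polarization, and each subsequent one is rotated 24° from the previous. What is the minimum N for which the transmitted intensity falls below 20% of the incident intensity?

N = 10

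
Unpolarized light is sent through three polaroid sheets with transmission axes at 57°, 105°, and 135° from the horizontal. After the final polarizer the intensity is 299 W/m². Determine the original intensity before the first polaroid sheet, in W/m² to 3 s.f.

I₀ ≈ 1780 W/m²

Unpolarized light through the first polarizer → I₁ = ½ I₀, now polarized at 57°.
I₂ = I₁ cos²(105° − 57°) = 0.5 I₀ · cos²(48°) = 0.2239 I₀.
I₃ = I₂ cos²(135° − 105°) = 0.2239 I₀ · cos²(30°) = 0.1679 I₀.
So 299 W/m² = 0.1679 I₀, giving I₀ = 299/0.1679 = 1781 W/m².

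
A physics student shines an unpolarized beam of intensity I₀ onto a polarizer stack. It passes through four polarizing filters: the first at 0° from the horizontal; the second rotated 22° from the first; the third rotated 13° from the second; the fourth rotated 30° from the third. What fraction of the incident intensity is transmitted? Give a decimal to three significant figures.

Unpolarized light through the first polarizer → I₁ = ½ I₀, now polarized at 0°.
I₂ = I₁ cos²(22°) = 0.5 · 0.8597 I₀ = 0.4298 I₀.
I₃ = I₂ cos²(13°) = 0.4298 · 0.9494 I₀ = 0.4081 I₀.
I₄ = I₃ cos²(30°) = 0.4081 · 0.75 I₀ = 0.3061 I₀.
Transmitted fraction = 0.3061.

≈ 0.306 I₀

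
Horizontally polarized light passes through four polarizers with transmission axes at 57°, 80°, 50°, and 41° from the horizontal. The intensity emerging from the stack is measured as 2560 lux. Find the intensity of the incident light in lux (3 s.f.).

I₀ ≈ 1.39e4 lux

By Malus's law, I₁ = I₀ cos²(57° − 0°) = I₀ cos²(57°) = 0.2966 I₀.
I₂ = I₁ cos²(80° − 57°) = 0.2966 I₀ · cos²(23°) = 0.2513 I₀.
I₃ = I₂ cos²(50° − 80°) = 0.2513 I₀ · cos²(30°) = 0.1885 I₀.
I₄ = I₃ cos²(41° − 50°) = 0.1885 I₀ · cos²(9°) = 0.1839 I₀.
So 2560 lux = 0.1839 I₀, giving I₀ = 2560/0.1839 = 1.392e+04 lux.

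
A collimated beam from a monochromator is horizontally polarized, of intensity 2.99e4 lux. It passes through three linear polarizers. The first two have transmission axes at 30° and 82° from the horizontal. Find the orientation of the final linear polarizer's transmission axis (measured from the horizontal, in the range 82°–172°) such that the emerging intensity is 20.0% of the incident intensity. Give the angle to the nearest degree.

θ ≈ 115°

I₁ = I₀ cos²(30° − 0°) = I₀ cos²(30°) = 0.75 I₀.
I₂ = I₁ cos²(82° − 30°) = 0.75 I₀ · cos²(52°) = 0.2843 I₀.
Need I₃/I₀ = 0.2, so cos²(θ − 82°) = 0.2 / 0.2843 = 0.7035.
θ − 82° = arccos(√0.7035) = 33.0°, giving θ ≈ 82 + 33.0 = 115.0°.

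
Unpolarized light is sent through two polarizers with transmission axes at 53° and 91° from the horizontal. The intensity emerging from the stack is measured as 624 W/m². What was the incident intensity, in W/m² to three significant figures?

I₀ ≈ 2010 W/m²

Unpolarized light through the first polarizer → I₁ = ½ I₀, now polarized at 53°.
I₂ = I₁ cos²(91° − 53°) = 0.5 I₀ · cos²(38°) = 0.3105 I₀.
So 624 W/m² = 0.3105 I₀, giving I₀ = 624/0.3105 = 2010 W/m².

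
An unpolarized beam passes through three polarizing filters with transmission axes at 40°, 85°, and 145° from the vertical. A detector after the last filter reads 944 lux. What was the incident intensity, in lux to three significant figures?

I₀ ≈ 1.51e4 lux

Unpolarized light through the first polarizer → I₁ = ½ I₀, now polarized at 40°.
I₂ = I₁ cos²(85° − 40°) = 0.5 I₀ · cos²(45°) = 0.25 I₀.
I₃ = I₂ cos²(145° − 85°) = 0.25 I₀ · cos²(60°) = 0.0625 I₀.
So 944 lux = 0.0625 I₀, giving I₀ = 944/0.0625 = 1.51e+04 lux.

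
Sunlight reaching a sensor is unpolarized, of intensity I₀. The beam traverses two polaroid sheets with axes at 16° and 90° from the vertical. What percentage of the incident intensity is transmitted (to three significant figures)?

≈ 3.80%

Unpolarized light through the first polarizer → I₁ = ½ I₀, now polarized at 16°.
I₂ = I₁ cos²(90° − 16°) = 0.5 I₀ · cos²(74°) = 0.03799 I₀.
That is 3.799% of the incident intensity.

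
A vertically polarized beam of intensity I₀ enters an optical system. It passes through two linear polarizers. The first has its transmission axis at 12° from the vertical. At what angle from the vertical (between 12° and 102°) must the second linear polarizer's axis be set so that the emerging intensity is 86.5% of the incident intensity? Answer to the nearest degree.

θ ≈ 30°

By Malus's law, I₁ = I₀ cos²(12° − 0°) = I₀ cos²(12°) = 0.9568 I₀.
Need I₂/I₀ = 0.865, so cos²(θ − 12°) = 0.865 / 0.9568 = 0.9041.
θ − 12° = arccos(√0.9041) = 18.0°, giving θ ≈ 12 + 18.0 = 30.0°.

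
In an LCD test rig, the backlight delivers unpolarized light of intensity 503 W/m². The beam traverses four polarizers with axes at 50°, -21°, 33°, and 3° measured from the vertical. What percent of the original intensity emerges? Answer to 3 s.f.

≈ 1.37%

Unpolarized light through the first polarizer → I₁ = 503 W/m²/2 = 251.5 W/m², polarized at 50°.
I₂ = I₁ · cos²(71°) = 251.5 · 0.106 = 26.66 W/m².
I₃ = I₂ · cos²(54°) = 26.66 · 0.3455 = 9.21 W/m².
I₄ = I₃ · cos²(30°) = 9.21 · 0.75 = 6.907 W/m².
That is 1.373% of the incident intensity.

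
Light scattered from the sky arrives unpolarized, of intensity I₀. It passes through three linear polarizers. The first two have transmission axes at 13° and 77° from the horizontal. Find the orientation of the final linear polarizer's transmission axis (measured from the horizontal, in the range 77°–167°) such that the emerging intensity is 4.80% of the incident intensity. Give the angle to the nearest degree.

Unpolarized light through the first polarizer → I₁ = ½ I₀, now polarized at 13°.
I₂ = I₁ cos²(77° − 13°) = 0.5 I₀ · cos²(64°) = 0.09608 I₀.
Need I₃/I₀ = 0.048, so cos²(θ − 77°) = 0.048 / 0.09608 = 0.4996.
θ − 77° = arccos(√0.4996) = 45.0°, giving θ ≈ 77 + 45.0 = 122.0°.

θ ≈ 122°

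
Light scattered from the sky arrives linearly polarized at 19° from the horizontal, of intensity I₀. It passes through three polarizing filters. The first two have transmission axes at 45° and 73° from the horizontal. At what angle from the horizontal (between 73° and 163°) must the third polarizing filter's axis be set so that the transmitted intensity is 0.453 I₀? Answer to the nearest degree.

By Malus's law, I₁ = I₀ cos²(45° − 19°) = I₀ cos²(26°) = 0.8078 I₀.
I₂ = I₁ cos²(73° − 45°) = 0.8078 I₀ · cos²(28°) = 0.6298 I₀.
Need I₃/I₀ = 0.453, so cos²(θ − 73°) = 0.453 / 0.6298 = 0.7193.
θ − 73° = arccos(√0.7193) = 32.0°, giving θ ≈ 73 + 32.0 = 105.0°.

θ ≈ 105°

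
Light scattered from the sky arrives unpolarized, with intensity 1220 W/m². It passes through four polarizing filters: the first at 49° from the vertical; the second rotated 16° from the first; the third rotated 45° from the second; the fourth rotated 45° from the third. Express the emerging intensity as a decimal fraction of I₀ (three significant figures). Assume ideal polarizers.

I/I₀ ≈ 0.116

Unpolarized light through the first polarizer → I₁ = 1220 W/m²/2 = 610 W/m², polarized at 49°.
I₂ = I₁ · cos²(16°) = 610 · 0.924 = 563.7 W/m².
I₃ = I₂ · cos²(45°) = 563.7 · 0.5 = 281.8 W/m².
I₄ = I₃ · cos²(45°) = 281.8 · 0.5 = 140.9 W/m².
Transmitted fraction = 0.1155.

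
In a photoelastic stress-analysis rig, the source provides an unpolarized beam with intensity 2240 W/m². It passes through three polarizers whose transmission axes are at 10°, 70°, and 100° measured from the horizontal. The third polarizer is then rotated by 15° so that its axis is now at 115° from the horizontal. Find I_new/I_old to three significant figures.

I_new/I_old ≈ 0.667

Before rotation:
Unpolarized light through the first polarizer → I₁ = ½ I₀, now polarized at 10°.
I₂ = I₁ cos²(70° − 10°) = 0.5 I₀ · cos²(60°) = 0.125 I₀.
I₃ = I₂ cos²(100° − 70°) = 0.125 I₀ · cos²(30°) = 0.09375 I₀.
After rotation:
Unpolarized light through the first polarizer → I₁ = ½ I₀, now polarized at 10°.
I₂ = I₁ cos²(70° − 10°) = 0.5 I₀ · cos²(60°) = 0.125 I₀.
I₃ = I₂ cos²(115° − 70°) = 0.125 I₀ · cos²(45°) = 0.0625 I₀.
Ratio = 0.0625 / 0.09375 = 0.6667.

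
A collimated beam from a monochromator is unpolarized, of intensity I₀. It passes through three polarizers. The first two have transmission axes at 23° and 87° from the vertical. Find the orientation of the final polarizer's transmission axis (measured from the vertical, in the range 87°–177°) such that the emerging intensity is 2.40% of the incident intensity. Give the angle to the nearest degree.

Unpolarized light through the first polarizer → I₁ = ½ I₀, now polarized at 23°.
I₂ = I₁ cos²(87° − 23°) = 0.5 I₀ · cos²(64°) = 0.09608 I₀.
Need I₃/I₀ = 0.024, so cos²(θ − 87°) = 0.024 / 0.09608 = 0.2498.
θ − 87° = arccos(√0.2498) = 60.0°, giving θ ≈ 87 + 60.0 = 147.0°.

θ ≈ 147°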